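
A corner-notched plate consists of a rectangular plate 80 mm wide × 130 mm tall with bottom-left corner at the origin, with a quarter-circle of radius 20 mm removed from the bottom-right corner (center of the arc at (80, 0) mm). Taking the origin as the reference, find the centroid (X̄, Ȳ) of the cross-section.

Part | A | x̄ᵢ | ȳᵢ | A·x̄ᵢ | A·ȳᵢ
plate | 10400.00 | 40.00 | 65.00 | 416000.00 | 676000.00
removed quarter-circle | -314.16 | 71.51 | 8.49 | -22466.07 | -2666.67
Σ | 10085.84 |  |  | 393533.93 | 673333.33
X̄ = 393533.93 / 10085.84 = 39.02 mm
Ȳ = 673333.33 / 10085.84 = 66.76 mm

X̄ = 39.02 mm, Ȳ = 66.76 mm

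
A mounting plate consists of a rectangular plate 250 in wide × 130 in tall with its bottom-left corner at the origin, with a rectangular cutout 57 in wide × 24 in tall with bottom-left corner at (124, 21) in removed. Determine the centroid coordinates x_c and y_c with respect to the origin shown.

Part | A | x̄ᵢ | ȳᵢ | A·x̄ᵢ | A·ȳᵢ
plate | 32500.00 | 125.00 | 65.00 | 4062500.00 | 2112500.00
hole | -1368.00 | 152.50 | 33.00 | -208620.00 | -45144.00
Σ | 31132.00 |  |  | 3853880.00 | 2067356.00
x_c = 3853880.00 / 31132.00 = 123.79 in
y_c = 2067356.00 / 31132.00 = 66.41 in

x_c = 123.79 in, y_c = 66.41 in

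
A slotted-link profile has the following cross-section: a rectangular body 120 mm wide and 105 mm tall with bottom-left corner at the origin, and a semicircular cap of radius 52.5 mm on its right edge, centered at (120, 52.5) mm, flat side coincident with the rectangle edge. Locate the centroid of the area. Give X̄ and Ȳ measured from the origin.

X̄ = 81.04 mm, Ȳ = 52.50 mm

rectangular body: A = 120 × 105 = 12600.00, centroid at (60.00, 52.50).
semicircular end: A = ½π·52.5² = 4329.51, centroid at (142.28, 52.50).
ΣA = 16929.51 mm²
ΣAX̄ = (12600.00)(60.00) + (4329.51)(142.28) = 1372009.64 mm³
ΣAȲ = (12600.00)(52.50) + (4329.51)(52.50) = 888799.14 mm³
X̄ = 1372009.64 / 16929.51 = 81.04 mm
Ȳ = 888799.14 / 16929.51 = 52.50 mm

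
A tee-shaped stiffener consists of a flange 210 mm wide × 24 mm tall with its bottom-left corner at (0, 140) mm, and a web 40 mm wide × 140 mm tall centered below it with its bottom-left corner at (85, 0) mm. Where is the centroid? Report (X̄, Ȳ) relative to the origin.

X̄ = 105.00 mm, Ȳ = 108.84 mm

web: A = 40 × 140 = 5600.00, centroid at (105.00, 70.00).
flange: A = 210 × 24 = 5040.00, centroid at (105.00, 152.00).
ΣA = 10640.00 mm²
ΣAX̄ = (5600.00)(105.00) + (5040.00)(105.00) = 1117200.00 mm³
ΣAȲ = (5600.00)(70.00) + (5040.00)(152.00) = 1158080.00 mm³
X̄ = 1117200.00 / 10640.00 = 105.00 mm
Ȳ = 1158080.00 / 10640.00 = 108.84 mm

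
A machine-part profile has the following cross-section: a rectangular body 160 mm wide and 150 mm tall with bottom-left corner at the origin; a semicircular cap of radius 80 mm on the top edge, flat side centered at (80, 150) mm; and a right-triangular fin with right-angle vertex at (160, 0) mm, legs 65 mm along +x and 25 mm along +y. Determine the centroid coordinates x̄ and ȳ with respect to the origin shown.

rectangular body: A = 160 × 150 = 24000.00, centroid at (80.00, 75.00).
semicircular top: A = ½π·80² = 10053.10, centroid at (80.00, 183.95).
triangular fin: A = ½·65·25 = 812.50, centroid at (181.67, 8.33).
ΣA = 34865.60 mm²
ΣAx̄ = (24000.00)(80.00) + (10053.10)(80.00) + (812.50)(181.67) = 2871851.89 mm³
ΣAȳ = (24000.00)(75.00) + (10053.10)(183.95) + (812.50)(8.33) = 3656068.64 mm³
x̄ = 2871851.89 / 34865.60 = 82.37 mm
ȳ = 3656068.64 / 34865.60 = 104.86 mm

x̄ = 82.37 mm, ȳ = 104.86 mm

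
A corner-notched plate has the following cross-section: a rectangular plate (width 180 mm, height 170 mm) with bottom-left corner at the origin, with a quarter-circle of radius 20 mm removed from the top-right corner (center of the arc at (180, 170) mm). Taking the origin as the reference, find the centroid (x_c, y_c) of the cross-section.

plate: A = 180 × 170 = 30600.00, centroid at (90.00, 85.00).
removed quarter-circle: A = −¼π·20² = -314.16, centroid at (171.51, 161.51).
ΣA = 30285.84 mm², ΣAx_c = 2700118.00 mm³, ΣAy_c = 2550259.59 mm³.
x_c = 2700118.00/30285.84 = 89.15 mm; y_c = 2550259.59/30285.84 = 84.21 mm.

x_c = 89.15 mm, y_c = 84.21 mm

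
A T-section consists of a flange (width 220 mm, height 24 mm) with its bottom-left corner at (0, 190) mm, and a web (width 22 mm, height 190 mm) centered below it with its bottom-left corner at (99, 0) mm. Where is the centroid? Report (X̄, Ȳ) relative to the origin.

web: A = 22 × 190 = 4180.00, centroid at (110.00, 95.00).
flange: A = 220 × 24 = 5280.00, centroid at (110.00, 202.00).
ΣA = 9460.00 mm², ΣAX̄ = 1040600.00 mm³, ΣAȲ = 1463660.00 mm³.
X̄ = 1040600.00/9460.00 = 110.00 mm; Ȳ = 1463660.00/9460.00 = 154.72 mm.

X̄ = 110.00 mm, Ȳ = 154.72 mm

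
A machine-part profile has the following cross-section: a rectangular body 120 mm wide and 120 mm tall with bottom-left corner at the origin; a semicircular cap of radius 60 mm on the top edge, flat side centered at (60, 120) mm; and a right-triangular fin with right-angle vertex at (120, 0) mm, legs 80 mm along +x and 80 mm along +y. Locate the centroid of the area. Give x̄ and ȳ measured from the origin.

x̄ = 71.93 mm, ȳ = 76.20 mm

Part | A | x̄ᵢ | ȳᵢ | A·x̄ᵢ | A·ȳᵢ
rectangular body | 14400.00 | 60.00 | 60.00 | 864000.00 | 864000.00
semicircular top | 5654.87 | 60.00 | 145.46 | 339292.01 | 822584.01
triangular fin | 3200.00 | 146.67 | 26.67 | 469333.33 | 85333.33
Σ | 23254.87 |  |  | 1672625.34 | 1771917.35
x̄ = 1672625.34 / 23254.87 = 71.93 mm
ȳ = 1771917.35 / 23254.87 = 76.20 mm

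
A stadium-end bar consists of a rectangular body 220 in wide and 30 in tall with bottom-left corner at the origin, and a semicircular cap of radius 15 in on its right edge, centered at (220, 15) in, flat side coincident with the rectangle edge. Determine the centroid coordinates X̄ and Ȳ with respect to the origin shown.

rectangular body: A = 220 × 30 = 6600.00, centroid at (110.00, 15.00).
semicircular end: A = ½π·15² = 353.43, centroid at (226.37, 15.00).
ΣA = 6953.43 in², ΣAX̄ = 806004.42 in³, ΣAȲ = 104301.44 in³.
X̄ = 806004.42/6953.43 = 115.91 in; Ȳ = 104301.44/6953.43 = 15.00 in.

X̄ = 115.91 in, Ȳ = 15.00 in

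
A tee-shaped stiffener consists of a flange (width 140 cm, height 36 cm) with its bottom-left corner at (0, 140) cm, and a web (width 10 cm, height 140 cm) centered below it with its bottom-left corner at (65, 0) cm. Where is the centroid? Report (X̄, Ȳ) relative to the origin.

X̄ = 70.00 cm, Ȳ = 138.87 cm

web: A = 10 × 140 = 1400.00, centroid at (70.00, 70.00).
flange: A = 140 × 36 = 5040.00, centroid at (70.00, 158.00).
ΣA = 6440.00 cm²
ΣAX̄ = (1400.00)(70.00) + (5040.00)(70.00) = 450800.00 cm³
ΣAȲ = (1400.00)(70.00) + (5040.00)(158.00) = 894320.00 cm³
X̄ = 450800.00 / 6440.00 = 70.00 cm
Ȳ = 894320.00 / 6440.00 = 138.87 cm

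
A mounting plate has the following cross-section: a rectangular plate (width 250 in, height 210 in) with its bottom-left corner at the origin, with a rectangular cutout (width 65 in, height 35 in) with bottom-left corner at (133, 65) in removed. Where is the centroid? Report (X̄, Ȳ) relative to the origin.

plate: A = 250 × 210 = 52500.00, centroid at (125.00, 105.00).
hole: A = −(65 × 35) = -2275.00, centroid at (165.50, 82.50).
ΣA = 50225.00 in², ΣAX̄ = 6185987.50 in³, ΣAȲ = 5324812.50 in³.
X̄ = 6185987.50/50225.00 = 123.17 in; Ȳ = 5324812.50/50225.00 = 106.02 in.

X̄ = 123.17 in, Ȳ = 106.02 in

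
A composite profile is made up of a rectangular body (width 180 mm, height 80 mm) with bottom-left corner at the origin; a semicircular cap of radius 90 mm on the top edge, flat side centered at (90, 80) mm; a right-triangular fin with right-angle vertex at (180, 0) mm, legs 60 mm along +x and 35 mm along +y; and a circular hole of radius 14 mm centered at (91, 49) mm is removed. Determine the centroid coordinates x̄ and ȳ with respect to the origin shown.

x̄ = 94.17 mm, ȳ = 74.82 mm

rectangular body: A = 180 × 80 = 14400.00, centroid at (90.00, 40.00).
semicircular top: A = ½π·90² = 12723.45, centroid at (90.00, 118.20).
triangular fin: A = ½·60·35 = 1050.00, centroid at (200.00, 11.67).
hole: A = −π·14² = -615.75, centroid at (91.00, 49.00).
ΣA = 27557.70 mm²
ΣAx̄ = (14400.00)(90.00) + (12723.45)(90.00) + (1050.00)(200.00) + (-615.75)(91.00) = 2595077.08 mm³
ΣAȳ = (14400.00)(40.00) + (12723.45)(118.20) + (1050.00)(11.67) + (-615.75)(49.00) = 2061954.16 mm³
x̄ = 2595077.08 / 27557.70 = 94.17 mm
ȳ = 2061954.16 / 27557.70 = 74.82 mm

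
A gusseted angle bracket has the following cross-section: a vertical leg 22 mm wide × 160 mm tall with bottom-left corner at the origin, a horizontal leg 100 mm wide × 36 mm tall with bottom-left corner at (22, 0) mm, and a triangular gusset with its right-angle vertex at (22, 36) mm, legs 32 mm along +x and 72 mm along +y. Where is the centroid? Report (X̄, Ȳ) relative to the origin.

X̄ = 40.56 mm, Ȳ = 50.23 mm

Part | A | x̄ᵢ | ȳᵢ | A·x̄ᵢ | A·ȳᵢ
vertical leg | 3520.00 | 11.00 | 80.00 | 38720.00 | 281600.00
horizontal leg | 3600.00 | 72.00 | 18.00 | 259200.00 | 64800.00
gusset | 1152.00 | 32.67 | 60.00 | 37632.00 | 69120.00
Σ | 8272.00 |  |  | 335552.00 | 415520.00
X̄ = 335552.00 / 8272.00 = 40.56 mm
Ȳ = 415520.00 / 8272.00 = 50.23 mm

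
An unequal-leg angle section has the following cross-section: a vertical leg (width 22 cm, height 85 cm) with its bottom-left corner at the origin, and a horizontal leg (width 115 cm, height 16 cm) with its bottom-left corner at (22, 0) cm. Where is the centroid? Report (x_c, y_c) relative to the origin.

vertical leg: A = 22 × 85 = 1870.00, centroid at (11.00, 42.50).
horizontal leg: A = 115 × 16 = 1840.00, centroid at (79.50, 8.00).
ΣA = 3710.00 cm²
ΣAx_c = (1870.00)(11.00) + (1840.00)(79.50) = 166850.00 cm³
ΣAy_c = (1870.00)(42.50) + (1840.00)(8.00) = 94195.00 cm³
x_c = 166850.00 / 3710.00 = 44.97 cm
y_c = 94195.00 / 3710.00 = 25.39 cm

x_c = 44.97 cm, y_c = 25.39 cm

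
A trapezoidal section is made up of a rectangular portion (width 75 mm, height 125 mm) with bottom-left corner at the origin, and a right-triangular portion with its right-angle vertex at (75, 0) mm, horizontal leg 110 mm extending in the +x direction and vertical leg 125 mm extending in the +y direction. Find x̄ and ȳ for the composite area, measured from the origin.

rectangular portion: A = 75 × 125 = 9375.00, centroid at (37.50, 62.50).
triangular portion: A = ½·110·125 = 6875.00, centroid at (111.67, 41.67).
ΣA = 16250.00 mm², ΣAx̄ = 1119270.83 mm³, ΣAȳ = 872395.83 mm³.
x̄ = 1119270.83/16250.00 = 68.88 mm; ȳ = 872395.83/16250.00 = 53.69 mm.

x̄ = 68.88 mm, ȳ = 53.69 mm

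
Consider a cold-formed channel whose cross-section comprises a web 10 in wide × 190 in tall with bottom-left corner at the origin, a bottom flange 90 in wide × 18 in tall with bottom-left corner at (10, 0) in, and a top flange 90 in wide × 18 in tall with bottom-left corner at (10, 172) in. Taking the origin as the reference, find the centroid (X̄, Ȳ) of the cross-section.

X̄ = 36.52 in, Ȳ = 95.00 in

web: A = 10 × 190 = 1900.00, centroid at (5.00, 95.00).
bottom flange: A = 90 × 18 = 1620.00, centroid at (55.00, 9.00).
top flange: A = 90 × 18 = 1620.00, centroid at (55.00, 181.00).
ΣA = 5140.00 in²
ΣAX̄ = (1900.00)(5.00) + (1620.00)(55.00) + (1620.00)(55.00) = 187700.00 in³
ΣAȲ = (1900.00)(95.00) + (1620.00)(9.00) + (1620.00)(181.00) = 488300.00 in³
X̄ = 187700.00 / 5140.00 = 36.52 in
Ȳ = 488300.00 / 5140.00 = 95.00 in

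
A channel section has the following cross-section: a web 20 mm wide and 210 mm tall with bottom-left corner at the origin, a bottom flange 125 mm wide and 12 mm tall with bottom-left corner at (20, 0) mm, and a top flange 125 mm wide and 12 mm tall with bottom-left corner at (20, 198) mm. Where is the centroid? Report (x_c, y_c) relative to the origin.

Part | A | x̄ᵢ | ȳᵢ | A·x̄ᵢ | A·ȳᵢ
web | 4200.00 | 10.00 | 105.00 | 42000.00 | 441000.00
bottom flange | 1500.00 | 82.50 | 6.00 | 123750.00 | 9000.00
top flange | 1500.00 | 82.50 | 204.00 | 123750.00 | 306000.00
Σ | 7200.00 |  |  | 289500.00 | 756000.00
x_c = 289500.00 / 7200.00 = 40.21 mm
y_c = 756000.00 / 7200.00 = 105.00 mm

x_c = 40.21 mm, y_c = 105.00 mm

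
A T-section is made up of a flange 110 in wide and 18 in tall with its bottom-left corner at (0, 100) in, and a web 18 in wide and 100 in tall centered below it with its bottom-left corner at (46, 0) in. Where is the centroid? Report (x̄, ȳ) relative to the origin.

x̄ = 55.00 in, ȳ = 80.90 in

web: A = 18 × 100 = 1800.00, centroid at (55.00, 50.00).
flange: A = 110 × 18 = 1980.00, centroid at (55.00, 109.00).
ΣA = 3780.00 in²
ΣAx̄ = (1800.00)(55.00) + (1980.00)(55.00) = 207900.00 in³
ΣAȳ = (1800.00)(50.00) + (1980.00)(109.00) = 305820.00 in³
x̄ = 207900.00 / 3780.00 = 55.00 in
ȳ = 305820.00 / 3780.00 = 80.90 in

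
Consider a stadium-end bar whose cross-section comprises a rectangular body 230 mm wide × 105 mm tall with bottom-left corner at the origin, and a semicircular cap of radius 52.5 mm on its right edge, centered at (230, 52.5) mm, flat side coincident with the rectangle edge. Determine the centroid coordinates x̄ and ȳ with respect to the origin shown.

Part | A | x̄ᵢ | ȳᵢ | A·x̄ᵢ | A·ȳᵢ
rectangular body | 24150.00 | 115.00 | 52.50 | 2777250.00 | 1267875.00
semicircular end | 4329.51 | 252.28 | 52.50 | 1092255.45 | 227299.14
Σ | 28479.51 |  |  | 3869505.45 | 1495174.14
x̄ = 3869505.45 / 28479.51 = 135.87 mm
ȳ = 1495174.14 / 28479.51 = 52.50 mm

x̄ = 135.87 mm, ȳ = 52.50 mm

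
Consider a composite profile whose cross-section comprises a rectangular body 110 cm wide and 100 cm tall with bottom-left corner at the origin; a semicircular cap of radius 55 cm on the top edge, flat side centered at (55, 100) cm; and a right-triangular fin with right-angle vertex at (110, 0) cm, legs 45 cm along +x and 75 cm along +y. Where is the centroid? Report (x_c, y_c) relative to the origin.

rectangular body: A = 110 × 100 = 11000.00, centroid at (55.00, 50.00).
semicircular top: A = ½π·55² = 4751.66, centroid at (55.00, 123.34).
triangular fin: A = ½·45·75 = 1687.50, centroid at (125.00, 25.00).
ΣA = 17439.16 cm², ΣAx_c = 1077278.74 cm³, ΣAy_c = 1178270.06 cm³.
x_c = 1077278.74/17439.16 = 61.77 cm; y_c = 1178270.06/17439.16 = 67.56 cm.

x_c = 61.77 cm, y_c = 67.56 cm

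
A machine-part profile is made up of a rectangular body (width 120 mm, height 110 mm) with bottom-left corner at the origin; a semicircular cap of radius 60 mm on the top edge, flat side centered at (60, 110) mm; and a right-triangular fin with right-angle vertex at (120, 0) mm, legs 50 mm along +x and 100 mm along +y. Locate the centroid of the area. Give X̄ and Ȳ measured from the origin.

X̄ = 68.98 mm, Ȳ = 73.77 mm

rectangular body: A = 120 × 110 = 13200.00, centroid at (60.00, 55.00).
semicircular top: A = ½π·60² = 5654.87, centroid at (60.00, 135.46).
triangular fin: A = ½·50·100 = 2500.00, centroid at (136.67, 33.33).
ΣA = 21354.87 mm²
ΣAX̄ = (13200.00)(60.00) + (5654.87)(60.00) + (2500.00)(136.67) = 1472958.67 mm³
ΣAȲ = (13200.00)(55.00) + (5654.87)(135.46) + (2500.00)(33.33) = 1575368.68 mm³
X̄ = 1472958.67 / 21354.87 = 68.98 mm
Ȳ = 1575368.68 / 21354.87 = 73.77 mm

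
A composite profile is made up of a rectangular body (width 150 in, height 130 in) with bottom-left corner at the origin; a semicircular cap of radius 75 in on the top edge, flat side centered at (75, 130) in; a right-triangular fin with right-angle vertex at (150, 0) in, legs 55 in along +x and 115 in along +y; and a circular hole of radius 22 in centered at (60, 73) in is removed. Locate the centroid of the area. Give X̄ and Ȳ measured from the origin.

X̄ = 85.61 in, Ȳ = 90.32 in

Part | A | x̄ᵢ | ȳᵢ | A·x̄ᵢ | A·ȳᵢ
rectangular body | 19500.00 | 75.00 | 65.00 | 1462500.00 | 1267500.00
semicircular top | 8835.73 | 75.00 | 161.83 | 662679.70 | 1429894.81
triangular fin | 3162.50 | 168.33 | 38.33 | 532354.17 | 121229.17
hole | -1520.53 | 60.00 | 73.00 | -91231.85 | -110998.75
Σ | 29977.70 |  |  | 2566302.02 | 2707625.23
X̄ = 2566302.02 / 29977.70 = 85.61 in
Ȳ = 2707625.23 / 29977.70 = 90.32 in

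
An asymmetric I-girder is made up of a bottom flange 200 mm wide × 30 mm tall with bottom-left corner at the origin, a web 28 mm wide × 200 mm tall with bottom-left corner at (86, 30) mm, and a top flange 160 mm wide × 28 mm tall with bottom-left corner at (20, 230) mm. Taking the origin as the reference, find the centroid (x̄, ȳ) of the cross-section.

x̄ = 100.00 mm, ȳ = 118.85 mm

Part | A | x̄ᵢ | ȳᵢ | A·x̄ᵢ | A·ȳᵢ
bottom flange | 6000.00 | 100.00 | 15.00 | 600000.00 | 90000.00
web | 5600.00 | 100.00 | 130.00 | 560000.00 | 728000.00
top flange | 4480.00 | 100.00 | 244.00 | 448000.00 | 1093120.00
Σ | 16080.00 |  |  | 1608000.00 | 1911120.00
x̄ = 1608000.00 / 16080.00 = 100.00 mm
ȳ = 1911120.00 / 16080.00 = 118.85 mm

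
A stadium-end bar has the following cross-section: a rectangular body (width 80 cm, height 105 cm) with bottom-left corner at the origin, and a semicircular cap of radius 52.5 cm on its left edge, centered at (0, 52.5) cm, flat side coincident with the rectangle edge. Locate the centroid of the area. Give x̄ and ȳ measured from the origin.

rectangular body: A = 80 × 105 = 8400.00, centroid at (40.00, 52.50).
semicircular end: A = ½π·52.5² = 4329.51, centroid at (-22.28, 52.50).
ΣA = 12729.51 cm², ΣAx̄ = 239531.25 cm³, ΣAȳ = 668299.14 cm³.
x̄ = 239531.25/12729.51 = 18.82 cm; ȳ = 668299.14/12729.51 = 52.50 cm.

x̄ = 18.82 cm, ȳ = 52.50 cm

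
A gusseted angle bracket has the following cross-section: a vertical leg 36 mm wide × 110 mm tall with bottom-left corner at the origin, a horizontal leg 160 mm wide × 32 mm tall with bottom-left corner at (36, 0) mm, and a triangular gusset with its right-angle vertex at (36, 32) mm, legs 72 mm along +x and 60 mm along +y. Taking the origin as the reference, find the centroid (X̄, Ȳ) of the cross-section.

X̄ = 70.71 mm, Ȳ = 36.66 mm

vertical leg: A = 36 × 110 = 3960.00, centroid at (18.00, 55.00).
horizontal leg: A = 160 × 32 = 5120.00, centroid at (116.00, 16.00).
gusset: A = ½·72·60 = 2160.00, centroid at (60.00, 52.00).
ΣA = 11240.00 mm²
ΣAX̄ = (3960.00)(18.00) + (5120.00)(116.00) + (2160.00)(60.00) = 794800.00 mm³
ΣAȲ = (3960.00)(55.00) + (5120.00)(16.00) + (2160.00)(52.00) = 412040.00 mm³
X̄ = 794800.00 / 11240.00 = 70.71 mm
Ȳ = 412040.00 / 11240.00 = 36.66 mm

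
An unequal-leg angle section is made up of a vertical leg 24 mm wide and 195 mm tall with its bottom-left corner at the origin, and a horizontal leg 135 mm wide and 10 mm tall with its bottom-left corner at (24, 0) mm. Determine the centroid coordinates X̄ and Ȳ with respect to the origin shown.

vertical leg: A = 24 × 195 = 4680.00, centroid at (12.00, 97.50).
horizontal leg: A = 135 × 10 = 1350.00, centroid at (91.50, 5.00).
ΣA = 6030.00 mm², ΣAX̄ = 179685.00 mm³, ΣAȲ = 463050.00 mm³.
X̄ = 179685.00/6030.00 = 29.80 mm; Ȳ = 463050.00/6030.00 = 76.79 mm.

X̄ = 29.80 mm, Ȳ = 76.79 mm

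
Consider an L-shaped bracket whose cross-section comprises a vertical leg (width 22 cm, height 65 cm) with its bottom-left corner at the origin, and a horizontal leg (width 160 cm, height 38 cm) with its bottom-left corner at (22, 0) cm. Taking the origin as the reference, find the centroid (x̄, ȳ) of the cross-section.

x̄ = 84.67 cm, ȳ = 21.57 cm

vertical leg: A = 22 × 65 = 1430.00, centroid at (11.00, 32.50).
horizontal leg: A = 160 × 38 = 6080.00, centroid at (102.00, 19.00).
ΣA = 7510.00 cm²
ΣAx̄ = (1430.00)(11.00) + (6080.00)(102.00) = 635890.00 cm³
ΣAȳ = (1430.00)(32.50) + (6080.00)(19.00) = 161995.00 cm³
x̄ = 635890.00 / 7510.00 = 84.67 cm
ȳ = 161995.00 / 7510.00 = 21.57 cm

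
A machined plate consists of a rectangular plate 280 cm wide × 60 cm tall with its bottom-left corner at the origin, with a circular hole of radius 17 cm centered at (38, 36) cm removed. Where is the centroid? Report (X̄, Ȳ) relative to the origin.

X̄ = 145.83 cm, Ȳ = 29.66 cm

plate: A = 280 × 60 = 16800.00, centroid at (140.00, 30.00).
hole: A = −π·17² = -907.92, centroid at (38.00, 36.00).
ΣA = 15892.08 cm²
ΣAX̄ = (16800.00)(140.00) + (-907.92)(38.00) = 2317499.03 cm³
ΣAȲ = (16800.00)(30.00) + (-907.92)(36.00) = 471314.87 cm³
X̄ = 2317499.03 / 15892.08 = 145.83 cm
Ȳ = 471314.87 / 15892.08 = 29.66 cm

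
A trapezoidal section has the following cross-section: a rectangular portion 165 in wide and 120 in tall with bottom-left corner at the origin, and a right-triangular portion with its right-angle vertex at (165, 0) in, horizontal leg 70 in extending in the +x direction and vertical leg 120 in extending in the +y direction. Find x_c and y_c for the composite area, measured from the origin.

Part | A | x̄ᵢ | ȳᵢ | A·x̄ᵢ | A·ȳᵢ
rectangular portion | 19800.00 | 82.50 | 60.00 | 1633500.00 | 1188000.00
triangular portion | 4200.00 | 188.33 | 40.00 | 791000.00 | 168000.00
Σ | 24000.00 |  |  | 2424500.00 | 1356000.00
x_c = 2424500.00 / 24000.00 = 101.02 in
y_c = 1356000.00 / 24000.00 = 56.50 in

x_c = 101.02 in, y_c = 56.50 in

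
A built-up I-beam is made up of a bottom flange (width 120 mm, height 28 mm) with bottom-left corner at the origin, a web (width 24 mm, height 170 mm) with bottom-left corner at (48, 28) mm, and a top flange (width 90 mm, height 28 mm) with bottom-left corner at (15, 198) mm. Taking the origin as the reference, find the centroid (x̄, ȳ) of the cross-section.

Part | A | x̄ᵢ | ȳᵢ | A·x̄ᵢ | A·ȳᵢ
bottom flange | 3360.00 | 60.00 | 14.00 | 201600.00 | 47040.00
web | 4080.00 | 60.00 | 113.00 | 244800.00 | 461040.00
top flange | 2520.00 | 60.00 | 212.00 | 151200.00 | 534240.00
Σ | 9960.00 |  |  | 597600.00 | 1042320.00
x̄ = 597600.00 / 9960.00 = 60.00 mm
ȳ = 1042320.00 / 9960.00 = 104.65 mm

x̄ = 60.00 mm, ȳ = 104.65 mm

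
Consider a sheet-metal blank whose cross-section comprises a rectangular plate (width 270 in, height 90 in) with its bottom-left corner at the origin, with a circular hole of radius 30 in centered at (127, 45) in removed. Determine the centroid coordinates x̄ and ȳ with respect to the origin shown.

Part | A | x̄ᵢ | ȳᵢ | A·x̄ᵢ | A·ȳᵢ
plate | 24300.00 | 135.00 | 45.00 | 3280500.00 | 1093500.00
hole | -2827.43 | 127.00 | 45.00 | -359084.04 | -127234.50
Σ | 21472.57 |  |  | 2921415.96 | 966265.50
x̄ = 2921415.96 / 21472.57 = 136.05 in
ȳ = 966265.50 / 21472.57 = 45.00 in

x̄ = 136.05 in, ȳ = 45.00 in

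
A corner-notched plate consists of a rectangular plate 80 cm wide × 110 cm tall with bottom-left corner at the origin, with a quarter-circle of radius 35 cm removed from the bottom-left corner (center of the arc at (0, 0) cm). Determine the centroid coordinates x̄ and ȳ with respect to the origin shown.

x̄ = 43.09 cm, ȳ = 59.93 cm

plate: A = 80 × 110 = 8800.00, centroid at (40.00, 55.00).
removed quarter-circle: A = −¼π·35² = -962.11, centroid at (14.85, 14.85).
ΣA = 7837.89 cm²
ΣAx̄ = (8800.00)(40.00) + (-962.11)(14.85) = 337708.33 cm³
ΣAȳ = (8800.00)(55.00) + (-962.11)(14.85) = 469708.33 cm³
x̄ = 337708.33 / 7837.89 = 43.09 cm
ȳ = 469708.33 / 7837.89 = 59.93 cm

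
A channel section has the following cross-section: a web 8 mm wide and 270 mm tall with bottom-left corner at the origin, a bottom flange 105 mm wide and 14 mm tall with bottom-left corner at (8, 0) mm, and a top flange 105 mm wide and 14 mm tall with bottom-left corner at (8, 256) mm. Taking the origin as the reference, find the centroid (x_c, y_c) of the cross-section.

Part | A | x̄ᵢ | ȳᵢ | A·x̄ᵢ | A·ȳᵢ
web | 2160.00 | 4.00 | 135.00 | 8640.00 | 291600.00
bottom flange | 1470.00 | 60.50 | 7.00 | 88935.00 | 10290.00
top flange | 1470.00 | 60.50 | 263.00 | 88935.00 | 386610.00
Σ | 5100.00 |  |  | 186510.00 | 688500.00
x_c = 186510.00 / 5100.00 = 36.57 mm
y_c = 688500.00 / 5100.00 = 135.00 mm

x_c = 36.57 mm, y_c = 135.00 mm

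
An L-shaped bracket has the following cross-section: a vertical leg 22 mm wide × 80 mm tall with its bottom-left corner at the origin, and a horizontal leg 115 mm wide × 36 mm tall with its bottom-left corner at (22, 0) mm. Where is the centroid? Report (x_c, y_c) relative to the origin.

x_c = 59.07 mm, y_c = 24.56 mm

Part | A | x̄ᵢ | ȳᵢ | A·x̄ᵢ | A·ȳᵢ
vertical leg | 1760.00 | 11.00 | 40.00 | 19360.00 | 70400.00
horizontal leg | 4140.00 | 79.50 | 18.00 | 329130.00 | 74520.00
Σ | 5900.00 |  |  | 348490.00 | 144920.00
x_c = 348490.00 / 5900.00 = 59.07 mm
y_c = 144920.00 / 5900.00 = 24.56 mm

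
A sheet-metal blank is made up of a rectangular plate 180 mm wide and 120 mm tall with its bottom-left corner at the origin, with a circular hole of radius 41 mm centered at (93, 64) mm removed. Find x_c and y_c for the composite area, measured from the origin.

x_c = 89.03 mm, y_c = 58.71 mm

Part | A | x̄ᵢ | ȳᵢ | A·x̄ᵢ | A·ȳᵢ
plate | 21600.00 | 90.00 | 60.00 | 1944000.00 | 1296000.00
hole | -5281.02 | 93.00 | 64.00 | -491134.60 | -337985.10
Σ | 16318.98 |  |  | 1452865.40 | 958014.90
x_c = 1452865.40 / 16318.98 = 89.03 mm
y_c = 958014.90 / 16318.98 = 58.71 mm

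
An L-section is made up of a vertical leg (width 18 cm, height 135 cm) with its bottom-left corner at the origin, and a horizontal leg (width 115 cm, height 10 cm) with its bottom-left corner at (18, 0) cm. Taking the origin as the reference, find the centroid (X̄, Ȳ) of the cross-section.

Part | A | x̄ᵢ | ȳᵢ | A·x̄ᵢ | A·ȳᵢ
vertical leg | 2430.00 | 9.00 | 67.50 | 21870.00 | 164025.00
horizontal leg | 1150.00 | 75.50 | 5.00 | 86825.00 | 5750.00
Σ | 3580.00 |  |  | 108695.00 | 169775.00
X̄ = 108695.00 / 3580.00 = 30.36 cm
Ȳ = 169775.00 / 3580.00 = 47.42 cm

X̄ = 30.36 cm, Ȳ = 47.42 cm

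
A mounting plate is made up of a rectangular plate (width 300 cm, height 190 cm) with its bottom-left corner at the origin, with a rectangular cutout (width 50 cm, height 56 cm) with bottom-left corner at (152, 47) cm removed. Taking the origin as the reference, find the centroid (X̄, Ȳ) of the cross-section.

plate: A = 300 × 190 = 57000.00, centroid at (150.00, 95.00).
hole: A = −(50 × 56) = -2800.00, centroid at (177.00, 75.00).
ΣA = 54200.00 cm², ΣAX̄ = 8054400.00 cm³, ΣAȲ = 5205000.00 cm³.
X̄ = 8054400.00/54200.00 = 148.61 cm; Ȳ = 5205000.00/54200.00 = 96.03 cm.

X̄ = 148.61 cm, Ȳ = 96.03 cm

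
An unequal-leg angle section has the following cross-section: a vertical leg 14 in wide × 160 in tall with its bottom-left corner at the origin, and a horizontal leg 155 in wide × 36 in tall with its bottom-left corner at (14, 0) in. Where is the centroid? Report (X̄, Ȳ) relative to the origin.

X̄ = 67.30 in, Ȳ = 35.76 in

vertical leg: A = 14 × 160 = 2240.00, centroid at (7.00, 80.00).
horizontal leg: A = 155 × 36 = 5580.00, centroid at (91.50, 18.00).
ΣA = 7820.00 in²
ΣAX̄ = (2240.00)(7.00) + (5580.00)(91.50) = 526250.00 in³
ΣAȲ = (2240.00)(80.00) + (5580.00)(18.00) = 279640.00 in³
X̄ = 526250.00 / 7820.00 = 67.30 in
Ȳ = 279640.00 / 7820.00 = 35.76 in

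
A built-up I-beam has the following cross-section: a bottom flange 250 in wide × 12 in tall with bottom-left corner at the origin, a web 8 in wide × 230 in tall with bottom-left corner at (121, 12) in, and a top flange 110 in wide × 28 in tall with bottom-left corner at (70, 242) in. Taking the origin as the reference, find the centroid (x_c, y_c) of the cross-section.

Part | A | x̄ᵢ | ȳᵢ | A·x̄ᵢ | A·ȳᵢ
bottom flange | 3000.00 | 125.00 | 6.00 | 375000.00 | 18000.00
web | 1840.00 | 125.00 | 127.00 | 230000.00 | 233680.00
top flange | 3080.00 | 125.00 | 256.00 | 385000.00 | 788480.00
Σ | 7920.00 |  |  | 990000.00 | 1040160.00
x_c = 990000.00 / 7920.00 = 125.00 in
y_c = 1040160.00 / 7920.00 = 131.33 in

x_c = 125.00 in, y_c = 131.33 in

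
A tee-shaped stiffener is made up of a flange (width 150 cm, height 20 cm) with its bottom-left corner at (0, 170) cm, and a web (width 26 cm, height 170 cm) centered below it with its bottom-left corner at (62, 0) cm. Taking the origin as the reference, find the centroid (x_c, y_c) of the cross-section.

x_c = 75.00 cm, y_c = 123.41 cm

Part | A | x̄ᵢ | ȳᵢ | A·x̄ᵢ | A·ȳᵢ
web | 4420.00 | 75.00 | 85.00 | 331500.00 | 375700.00
flange | 3000.00 | 75.00 | 180.00 | 225000.00 | 540000.00
Σ | 7420.00 |  |  | 556500.00 | 915700.00
x_c = 556500.00 / 7420.00 = 75.00 cm
y_c = 915700.00 / 7420.00 = 123.41 cm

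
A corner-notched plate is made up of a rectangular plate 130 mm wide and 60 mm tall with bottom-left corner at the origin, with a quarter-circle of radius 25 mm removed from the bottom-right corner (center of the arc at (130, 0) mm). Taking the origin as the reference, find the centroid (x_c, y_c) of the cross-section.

x_c = 61.35 mm, y_c = 31.30 mm

Part | A | x̄ᵢ | ȳᵢ | A·x̄ᵢ | A·ȳᵢ
plate | 7800.00 | 65.00 | 30.00 | 507000.00 | 234000.00
removed quarter-circle | -490.87 | 119.39 | 10.61 | -58605.27 | -5208.33
Σ | 7309.13 |  |  | 448394.73 | 228791.67
x_c = 448394.73 / 7309.13 = 61.35 mm
y_c = 228791.67 / 7309.13 = 31.30 mm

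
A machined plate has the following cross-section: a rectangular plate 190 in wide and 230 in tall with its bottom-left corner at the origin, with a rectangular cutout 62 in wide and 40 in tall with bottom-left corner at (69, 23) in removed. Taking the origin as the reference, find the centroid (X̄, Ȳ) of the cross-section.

X̄ = 94.70 in, Ȳ = 119.33 in

plate: A = 190 × 230 = 43700.00, centroid at (95.00, 115.00).
hole: A = −(62 × 40) = -2480.00, centroid at (100.00, 43.00).
ΣA = 41220.00 in², ΣAX̄ = 3903500.00 in³, ΣAȲ = 4918860.00 in³.
X̄ = 3903500.00/41220.00 = 94.70 in; Ȳ = 4918860.00/41220.00 = 119.33 in.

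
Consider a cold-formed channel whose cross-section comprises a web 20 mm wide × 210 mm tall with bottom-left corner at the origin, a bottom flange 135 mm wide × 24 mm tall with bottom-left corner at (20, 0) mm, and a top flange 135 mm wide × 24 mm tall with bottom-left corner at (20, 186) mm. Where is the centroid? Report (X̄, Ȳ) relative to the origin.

X̄ = 57.02 mm, Ȳ = 105.00 mm

web: A = 20 × 210 = 4200.00, centroid at (10.00, 105.00).
bottom flange: A = 135 × 24 = 3240.00, centroid at (87.50, 12.00).
top flange: A = 135 × 24 = 3240.00, centroid at (87.50, 198.00).
ΣA = 10680.00 mm², ΣAX̄ = 609000.00 mm³, ΣAȲ = 1121400.00 mm³.
X̄ = 609000.00/10680.00 = 57.02 mm; Ȳ = 1121400.00/10680.00 = 105.00 mm.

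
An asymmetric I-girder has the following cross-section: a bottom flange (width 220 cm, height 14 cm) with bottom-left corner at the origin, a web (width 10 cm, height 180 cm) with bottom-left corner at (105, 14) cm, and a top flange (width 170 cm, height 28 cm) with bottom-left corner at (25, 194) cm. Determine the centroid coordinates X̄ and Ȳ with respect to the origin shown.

bottom flange: A = 220 × 14 = 3080.00, centroid at (110.00, 7.00).
web: A = 10 × 180 = 1800.00, centroid at (110.00, 104.00).
top flange: A = 170 × 28 = 4760.00, centroid at (110.00, 208.00).
ΣA = 9640.00 cm², ΣAX̄ = 1060400.00 cm³, ΣAȲ = 1198840.00 cm³.
X̄ = 1060400.00/9640.00 = 110.00 cm; Ȳ = 1198840.00/9640.00 = 124.36 cm.

X̄ = 110.00 cm, Ȳ = 124.36 cm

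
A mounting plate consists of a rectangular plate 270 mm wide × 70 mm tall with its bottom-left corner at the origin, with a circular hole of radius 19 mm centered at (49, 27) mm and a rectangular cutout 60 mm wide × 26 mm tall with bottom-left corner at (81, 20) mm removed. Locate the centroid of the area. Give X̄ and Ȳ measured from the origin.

X̄ = 143.33 mm, Ȳ = 35.75 mm

plate: A = 270 × 70 = 18900.00, centroid at (135.00, 35.00).
hole 1: A = −π·19² = -1134.11, centroid at (49.00, 27.00).
hole 2: A = −(60 × 26) = -1560.00, centroid at (111.00, 33.00).
ΣA = 16205.89 mm²
ΣAX̄ = (18900.00)(135.00) + (-1134.11)(49.00) + (-1560.00)(111.00) = 2322768.37 mm³
ΣAȲ = (18900.00)(35.00) + (-1134.11)(27.00) + (-1560.00)(33.00) = 579398.90 mm³
X̄ = 2322768.37 / 16205.89 = 143.33 mm
Ȳ = 579398.90 / 16205.89 = 35.75 mm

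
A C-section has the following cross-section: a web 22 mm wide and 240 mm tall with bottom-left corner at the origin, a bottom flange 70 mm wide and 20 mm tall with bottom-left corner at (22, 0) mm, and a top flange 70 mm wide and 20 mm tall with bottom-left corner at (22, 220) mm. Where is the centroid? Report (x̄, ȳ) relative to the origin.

Part | A | x̄ᵢ | ȳᵢ | A·x̄ᵢ | A·ȳᵢ
web | 5280.00 | 11.00 | 120.00 | 58080.00 | 633600.00
bottom flange | 1400.00 | 57.00 | 10.00 | 79800.00 | 14000.00
top flange | 1400.00 | 57.00 | 230.00 | 79800.00 | 322000.00
Σ | 8080.00 |  |  | 217680.00 | 969600.00
x̄ = 217680.00 / 8080.00 = 26.94 mm
ȳ = 969600.00 / 8080.00 = 120.00 mm

x̄ = 26.94 mm, ȳ = 120.00 mm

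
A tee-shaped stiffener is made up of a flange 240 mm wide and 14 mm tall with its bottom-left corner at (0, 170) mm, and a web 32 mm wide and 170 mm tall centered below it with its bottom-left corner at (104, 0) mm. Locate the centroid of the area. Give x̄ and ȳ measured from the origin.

x̄ = 120.00 mm, ȳ = 120.13 mm

Part | A | x̄ᵢ | ȳᵢ | A·x̄ᵢ | A·ȳᵢ
web | 5440.00 | 120.00 | 85.00 | 652800.00 | 462400.00
flange | 3360.00 | 120.00 | 177.00 | 403200.00 | 594720.00
Σ | 8800.00 |  |  | 1056000.00 | 1057120.00
x̄ = 1056000.00 / 8800.00 = 120.00 mm
ȳ = 1057120.00 / 8800.00 = 120.13 mm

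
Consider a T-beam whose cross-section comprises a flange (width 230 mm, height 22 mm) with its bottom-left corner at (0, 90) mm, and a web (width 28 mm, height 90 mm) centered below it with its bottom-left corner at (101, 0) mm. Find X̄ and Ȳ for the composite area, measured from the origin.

X̄ = 115.00 mm, Ȳ = 82.38 mm

web: A = 28 × 90 = 2520.00, centroid at (115.00, 45.00).
flange: A = 230 × 22 = 5060.00, centroid at (115.00, 101.00).
ΣA = 7580.00 mm², ΣAX̄ = 871700.00 mm³, ΣAȲ = 624460.00 mm³.
X̄ = 871700.00/7580.00 = 115.00 mm; Ȳ = 624460.00/7580.00 = 82.38 mm.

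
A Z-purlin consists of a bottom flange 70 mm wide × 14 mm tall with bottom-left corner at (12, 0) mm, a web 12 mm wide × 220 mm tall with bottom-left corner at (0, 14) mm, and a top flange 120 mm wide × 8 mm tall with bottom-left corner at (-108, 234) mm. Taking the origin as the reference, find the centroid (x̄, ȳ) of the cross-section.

x̄ = 3.45 mm, ȳ = 122.86 mm

bottom flange: A = 70 × 14 = 980.00, centroid at (47.00, 7.00).
web: A = 12 × 220 = 2640.00, centroid at (6.00, 124.00).
top flange: A = 120 × 8 = 960.00, centroid at (-48.00, 238.00).
ΣA = 4580.00 mm²
ΣAx̄ = (980.00)(47.00) + (2640.00)(6.00) + (960.00)(-48.00) = 15820.00 mm³
ΣAȳ = (980.00)(7.00) + (2640.00)(124.00) + (960.00)(238.00) = 562700.00 mm³
x̄ = 15820.00 / 4580.00 = 3.45 mm
ȳ = 562700.00 / 4580.00 = 122.86 mm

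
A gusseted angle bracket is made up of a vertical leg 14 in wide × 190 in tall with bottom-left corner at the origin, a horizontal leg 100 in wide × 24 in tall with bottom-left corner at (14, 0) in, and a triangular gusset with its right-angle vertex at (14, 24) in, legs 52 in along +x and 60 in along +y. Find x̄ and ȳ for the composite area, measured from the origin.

x̄ = 33.40 in, ȳ = 52.89 in

vertical leg: A = 14 × 190 = 2660.00, centroid at (7.00, 95.00).
horizontal leg: A = 100 × 24 = 2400.00, centroid at (64.00, 12.00).
gusset: A = ½·52·60 = 1560.00, centroid at (31.33, 44.00).
ΣA = 6620.00 in²
ΣAx̄ = (2660.00)(7.00) + (2400.00)(64.00) + (1560.00)(31.33) = 221100.00 in³
ΣAȳ = (2660.00)(95.00) + (2400.00)(12.00) + (1560.00)(44.00) = 350140.00 in³
x̄ = 221100.00 / 6620.00 = 33.40 in
ȳ = 350140.00 / 6620.00 = 52.89 in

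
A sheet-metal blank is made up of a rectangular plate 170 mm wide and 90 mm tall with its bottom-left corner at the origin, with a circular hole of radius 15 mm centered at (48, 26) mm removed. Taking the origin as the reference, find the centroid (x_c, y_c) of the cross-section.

Part | A | x̄ᵢ | ȳᵢ | A·x̄ᵢ | A·ȳᵢ
plate | 15300.00 | 85.00 | 45.00 | 1300500.00 | 688500.00
hole | -706.86 | 48.00 | 26.00 | -33929.20 | -18378.32
Σ | 14593.14 |  |  | 1266570.80 | 670121.68
x_c = 1266570.80 / 14593.14 = 86.79 mm
y_c = 670121.68 / 14593.14 = 45.92 mm

x_c = 86.79 mm, y_c = 45.92 mm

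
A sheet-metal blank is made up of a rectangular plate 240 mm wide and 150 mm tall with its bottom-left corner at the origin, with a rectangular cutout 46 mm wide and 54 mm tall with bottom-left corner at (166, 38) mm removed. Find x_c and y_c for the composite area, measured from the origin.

x_c = 114.89 mm, y_c = 75.74 mm

plate: A = 240 × 150 = 36000.00, centroid at (120.00, 75.00).
hole: A = −(46 × 54) = -2484.00, centroid at (189.00, 65.00).
ΣA = 33516.00 mm², ΣAx_c = 3850524.00 mm³, ΣAy_c = 2538540.00 mm³.
x_c = 3850524.00/33516.00 = 114.89 mm; y_c = 2538540.00/33516.00 = 75.74 mm.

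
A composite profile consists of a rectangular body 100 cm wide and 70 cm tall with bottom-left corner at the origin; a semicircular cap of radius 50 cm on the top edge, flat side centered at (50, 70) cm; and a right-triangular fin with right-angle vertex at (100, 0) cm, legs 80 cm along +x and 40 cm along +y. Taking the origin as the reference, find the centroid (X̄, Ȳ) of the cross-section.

X̄ = 59.79 cm, Ȳ = 49.86 cm

Part | A | x̄ᵢ | ȳᵢ | A·x̄ᵢ | A·ȳᵢ
rectangular body | 7000.00 | 50.00 | 35.00 | 350000.00 | 245000.00
semicircular top | 3926.99 | 50.00 | 91.22 | 196349.54 | 358222.69
triangular fin | 1600.00 | 126.67 | 13.33 | 202666.67 | 21333.33
Σ | 12526.99 |  |  | 749016.21 | 624556.02
X̄ = 749016.21 / 12526.99 = 59.79 cm
Ȳ = 624556.02 / 12526.99 = 49.86 cm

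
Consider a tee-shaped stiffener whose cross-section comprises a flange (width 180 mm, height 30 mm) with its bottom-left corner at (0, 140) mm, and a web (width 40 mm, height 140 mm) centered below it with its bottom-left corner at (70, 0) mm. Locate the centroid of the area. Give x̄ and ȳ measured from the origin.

x̄ = 90.00 mm, ȳ = 111.73 mm

Part | A | x̄ᵢ | ȳᵢ | A·x̄ᵢ | A·ȳᵢ
web | 5600.00 | 90.00 | 70.00 | 504000.00 | 392000.00
flange | 5400.00 | 90.00 | 155.00 | 486000.00 | 837000.00
Σ | 11000.00 |  |  | 990000.00 | 1229000.00
x̄ = 990000.00 / 11000.00 = 90.00 mm
ȳ = 1229000.00 / 11000.00 = 111.73 mm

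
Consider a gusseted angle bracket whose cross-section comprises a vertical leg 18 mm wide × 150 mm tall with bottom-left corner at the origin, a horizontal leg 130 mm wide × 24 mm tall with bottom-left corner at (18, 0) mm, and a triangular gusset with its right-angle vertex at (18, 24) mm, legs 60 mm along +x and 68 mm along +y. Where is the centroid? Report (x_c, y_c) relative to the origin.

vertical leg: A = 18 × 150 = 2700.00, centroid at (9.00, 75.00).
horizontal leg: A = 130 × 24 = 3120.00, centroid at (83.00, 12.00).
gusset: A = ½·60·68 = 2040.00, centroid at (38.00, 46.67).
ΣA = 7860.00 mm²
ΣAx_c = (2700.00)(9.00) + (3120.00)(83.00) + (2040.00)(38.00) = 360780.00 mm³
ΣAy_c = (2700.00)(75.00) + (3120.00)(12.00) + (2040.00)(46.67) = 335140.00 mm³
x_c = 360780.00 / 7860.00 = 45.90 mm
y_c = 335140.00 / 7860.00 = 42.64 mm

x_c = 45.90 mm, y_c = 42.64 mm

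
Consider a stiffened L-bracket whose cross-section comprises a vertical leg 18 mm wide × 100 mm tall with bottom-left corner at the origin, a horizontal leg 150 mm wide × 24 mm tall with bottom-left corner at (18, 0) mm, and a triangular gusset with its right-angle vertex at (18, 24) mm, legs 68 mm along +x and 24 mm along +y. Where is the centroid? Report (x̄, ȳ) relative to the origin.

vertical leg: A = 18 × 100 = 1800.00, centroid at (9.00, 50.00).
horizontal leg: A = 150 × 24 = 3600.00, centroid at (93.00, 12.00).
gusset: A = ½·68·24 = 816.00, centroid at (40.67, 32.00).
ΣA = 6216.00 mm², ΣAx̄ = 384184.00 mm³, ΣAȳ = 159312.00 mm³.
x̄ = 384184.00/6216.00 = 61.81 mm; ȳ = 159312.00/6216.00 = 25.63 mm.

x̄ = 61.81 mm, ȳ = 25.63 mm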